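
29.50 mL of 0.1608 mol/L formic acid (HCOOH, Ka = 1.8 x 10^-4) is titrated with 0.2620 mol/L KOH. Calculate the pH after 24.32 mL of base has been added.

12.48

n(acid) = 0.1608 x 0.02950 = 0.004744 mol; n(KOH) added = 0.2620 x 0.02432 = 0.006372 mol.
Base is in excess by 0.006372 - 0.004744 = 0.001628 mol in a total volume of 0.05382 L.
[OH^-] = 0.001628/0.05382 = 0.03025 M, so pOH = 1.52 and pH = 14.00 - 1.52 = 12.48.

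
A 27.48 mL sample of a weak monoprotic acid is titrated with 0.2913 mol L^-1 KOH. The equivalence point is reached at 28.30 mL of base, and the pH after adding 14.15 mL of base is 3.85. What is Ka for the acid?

14.15 mL is half of the equivalence volume, so this is the half-equivalence point where [HA] = [A^-].
At half-equivalence pH = pKa, so pKa = 3.85.
Ka = 10^(-3.85) = 1.4 x 10^-4.

1.4 x 10^-4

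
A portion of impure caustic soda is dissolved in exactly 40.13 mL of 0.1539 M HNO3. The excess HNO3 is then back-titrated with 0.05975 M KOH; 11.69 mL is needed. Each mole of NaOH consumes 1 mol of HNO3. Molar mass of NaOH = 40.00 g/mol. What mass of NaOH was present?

Total n(HNO3) added = 0.1539 x 0.04013 = 0.006176 mol.
n(KOH) used = 0.05975 x 0.01169 = 0.0006985 mol, which equals the excess n(HNO3).
So n(HNO3) consumed by the sample = 0.006176 - 0.0006985 = 0.005478 mol.
n(NaOH) = 0.005478 / 1 = 0.005478 mol.
mass = 0.005478 mol x 40.00 g/mol = 0.219 g.

0.219 g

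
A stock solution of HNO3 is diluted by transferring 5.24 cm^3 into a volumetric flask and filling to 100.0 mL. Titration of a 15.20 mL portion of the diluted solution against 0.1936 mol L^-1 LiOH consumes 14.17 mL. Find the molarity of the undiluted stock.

n(LiOH) = 0.1936 x 0.01417 = 0.002743 mol.
n(HNO3) in the aliquot = 0.002743 mol.
[diluted HNO3] = 0.002743 / 0.01520 = 0.1805 M.
Dilution factor = 100.0/5.240 = 19.08, so [stock] = 0.1805 x 19.08 = 3.44 M.

3.44 M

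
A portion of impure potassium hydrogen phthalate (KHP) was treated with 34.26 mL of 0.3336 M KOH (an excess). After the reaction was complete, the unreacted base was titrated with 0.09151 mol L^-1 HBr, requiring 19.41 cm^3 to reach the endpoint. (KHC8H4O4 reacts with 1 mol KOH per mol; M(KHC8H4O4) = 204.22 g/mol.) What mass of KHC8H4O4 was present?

Total n(KOH) added = 0.3336 x 0.03426 = 0.01143 mol.
n(HBr) used = 0.09151 x 0.01941 = 0.001776 mol, which equals the excess n(KOH).
So n(KOH) consumed by the sample = 0.01143 - 0.001776 = 0.009653 mol.
n(KHC8H4O4) = 0.009653 / 1 = 0.009653 mol.
mass = 0.009653 mol x 204.22 g/mol = 1.97 g.

1.97 g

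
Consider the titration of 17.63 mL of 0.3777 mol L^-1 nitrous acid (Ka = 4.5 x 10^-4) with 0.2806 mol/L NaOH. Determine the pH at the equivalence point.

8.28

n(HNO2) = 0.3777 x 0.01763 = 0.006659 mol; V(NaOH) at equivalence = 0.006659/0.2806 = 0.02373 L.
At equivalence all the acid is converted to NO2-; total volume = 0.01763 + 0.02373 = 0.04136 L, so [NO2-] = 0.006659/0.04136 = 0.1610 M.
Kb = Kw/Ka = 1.0e-14 / 4.5 x 10^-4 = 2.22e-11.
[OH^-] = sqrt(Kb x [NO2-]) = sqrt(2.22e-11 x 0.1610) = 1.89e-6 M.
pOH = 5.72, so pH = 14.00 - 5.72 = 8.28.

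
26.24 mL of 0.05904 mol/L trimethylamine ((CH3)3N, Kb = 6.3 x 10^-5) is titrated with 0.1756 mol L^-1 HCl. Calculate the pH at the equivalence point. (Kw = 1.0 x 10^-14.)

5.58

n((CH3)3N) = 0.05904 x 0.02624 = 0.001549 mol; V(HCl) at equivalence = 0.001549/0.1756 = 0.008822 L.
At equivalence the base is fully converted to (CH3)3NH+; total volume = 0.03506 L, so [(CH3)3NH+] = 0.001549/0.03506 = 0.04418 M.
Ka((CH3)3NH+) = Kw/Kb = 1.0e-14 / 6.3 x 10^-5 = 1.59e-10.
[H^+] = sqrt(Ka x [(CH3)3NH+]) = sqrt(1.59e-10 x 0.04418) = 2.65e-6 M.
pH = -log(2.65e-6) = 5.58.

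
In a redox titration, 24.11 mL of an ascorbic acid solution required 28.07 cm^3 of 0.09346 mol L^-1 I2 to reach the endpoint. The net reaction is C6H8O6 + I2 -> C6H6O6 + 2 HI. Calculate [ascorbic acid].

0.109 M

n(I2) = 0.09346 x 0.02807 = 0.002623 mol.
From the balanced equation, 1 mol I2 reacts with 1 mol ascorbic acid, so n(ascorbic acid) = 0.002623 x 1/1 = 0.002623 mol.
[ascorbic acid] = 0.002623 / 0.02411 L = 0.109 M.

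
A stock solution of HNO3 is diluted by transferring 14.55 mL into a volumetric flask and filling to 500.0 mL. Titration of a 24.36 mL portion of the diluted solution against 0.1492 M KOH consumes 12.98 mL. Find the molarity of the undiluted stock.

n(KOH) = 0.1492 x 0.01298 = 0.001937 mol.
n(HNO3) in the aliquot = 0.001937 mol.
[diluted HNO3] = 0.001937 / 0.02436 = 0.07950 M.
Dilution factor = 500.0/14.55 = 34.36, so [stock] = 0.07950 x 34.36 = 2.73 M.

2.73 M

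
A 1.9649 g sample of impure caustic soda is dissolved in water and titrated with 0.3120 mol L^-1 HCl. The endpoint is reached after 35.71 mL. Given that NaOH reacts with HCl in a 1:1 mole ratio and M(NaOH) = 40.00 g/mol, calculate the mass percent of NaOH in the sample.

22.7%

n(HCl) = 0.3120 x 0.03571 = 0.01114 mol.
n(NaOH) = 0.01114 / 1 = 0.01114 mol.
mass of NaOH = 0.01114 x 40.00 = 0.4457 g.
% purity = 0.4457 / 1.9649 x 100 = 22.7%.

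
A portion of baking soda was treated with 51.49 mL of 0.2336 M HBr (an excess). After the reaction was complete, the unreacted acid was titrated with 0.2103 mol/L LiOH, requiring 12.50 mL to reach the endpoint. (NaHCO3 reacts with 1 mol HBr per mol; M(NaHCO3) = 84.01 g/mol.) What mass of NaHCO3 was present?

Total n(HBr) added = 0.2336 x 0.05149 = 0.01203 mol.
n(LiOH) used = 0.2103 x 0.01250 = 0.002629 mol, which equals the excess n(HBr).
So n(HBr) consumed by the sample = 0.01203 - 0.002629 = 0.009399 mol.
n(NaHCO3) = 0.009399 / 1 = 0.009399 mol.
mass = 0.009399 mol x 84.01 g/mol = 0.790 g.

0.790 g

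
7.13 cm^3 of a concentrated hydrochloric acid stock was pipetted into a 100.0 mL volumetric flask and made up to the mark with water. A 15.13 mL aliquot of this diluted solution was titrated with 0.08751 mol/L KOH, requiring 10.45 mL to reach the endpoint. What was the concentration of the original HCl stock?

n(KOH) = 0.08751 x 0.01045 = 0.0009145 mol.
n(HCl) in the aliquot = 0.0009145 mol.
[diluted HCl] = 0.0009145 / 0.01513 = 0.06044 M.
Dilution factor = 100.0/7.130 = 14.03, so [stock] = 0.06044 x 14.03 = 0.848 M.

0.848 M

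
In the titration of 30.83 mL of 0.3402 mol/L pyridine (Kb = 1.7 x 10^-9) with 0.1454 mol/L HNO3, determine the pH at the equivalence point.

n(C5H5N) = 0.3402 x 0.03083 = 0.01049 mol; V(HNO3) at equivalence = 0.01049/0.1454 = 0.07213 L.
At equivalence the base is fully converted to C5H5NH+; total volume = 0.1030 L, so [C5H5NH+] = 0.01049/0.1030 = 0.1019 M.
Ka(C5H5NH+) = Kw/Kb = 1.0e-14 / 1.7 x 10^-9 = 5.88e-6.
[H^+] = sqrt(Ka x [C5H5NH+]) = sqrt(5.88e-6 x 0.1019) = 0.000774 M.
pH = -log(0.000774) = 3.11.

3.11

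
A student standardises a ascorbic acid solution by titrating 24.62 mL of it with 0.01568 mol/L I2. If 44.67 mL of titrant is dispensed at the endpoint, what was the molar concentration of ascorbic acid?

0.0284 M

n(I2) = 0.01568 x 0.04467 = 0.0007004 mol.
From the balanced equation, 1 mol I2 reacts with 1 mol ascorbic acid, so n(ascorbic acid) = 0.0007004 x 1/1 = 0.0007004 mol.
[ascorbic acid] = 0.0007004 / 0.02462 L = 0.0284 M.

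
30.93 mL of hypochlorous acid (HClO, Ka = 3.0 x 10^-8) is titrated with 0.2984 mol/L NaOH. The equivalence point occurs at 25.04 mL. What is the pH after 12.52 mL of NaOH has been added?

7.52

12.52 mL is exactly half the equivalence volume (25.04/2), i.e. the half-equivalence point.
There, n(HA) = n(A^-), so pH = pKa = -log(3.0 x 10^-8) = 7.52.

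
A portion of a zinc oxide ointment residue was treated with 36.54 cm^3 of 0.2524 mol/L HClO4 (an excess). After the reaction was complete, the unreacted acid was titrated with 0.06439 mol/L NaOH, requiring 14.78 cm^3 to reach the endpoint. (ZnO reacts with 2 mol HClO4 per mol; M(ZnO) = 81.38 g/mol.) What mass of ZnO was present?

Total n(HClO4) added = 0.2524 x 0.03654 = 0.009223 mol.
n(NaOH) used = 0.06439 x 0.01478 = 0.0009517 mol, which equals the excess n(HClO4).
So n(HClO4) consumed by the sample = 0.009223 - 0.0009517 = 0.008271 mol.
n(ZnO) = 0.008271 / 2 = 0.004136 mol.
mass = 0.004136 mol x 81.38 g/mol = 0.337 g.

0.337 g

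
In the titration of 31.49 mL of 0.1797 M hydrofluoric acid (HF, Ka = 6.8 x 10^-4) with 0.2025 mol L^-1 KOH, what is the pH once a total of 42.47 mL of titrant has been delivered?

n(acid) = 0.1797 x 0.03149 = 0.005659 mol; n(KOH) added = 0.2025 x 0.04247 = 0.008600 mol.
Base is in excess by 0.008600 - 0.005659 = 0.002941 mol in a total volume of 0.07396 L.
[OH^-] = 0.002941/0.07396 = 0.03977 M, so pOH = 1.40 and pH = 14.00 - 1.40 = 12.60.

12.60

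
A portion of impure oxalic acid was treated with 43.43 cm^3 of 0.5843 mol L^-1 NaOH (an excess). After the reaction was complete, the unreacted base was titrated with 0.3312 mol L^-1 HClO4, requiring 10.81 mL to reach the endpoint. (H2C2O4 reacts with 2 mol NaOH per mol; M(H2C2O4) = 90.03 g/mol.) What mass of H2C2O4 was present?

Total n(NaOH) added = 0.5843 x 0.04343 = 0.02538 mol.
n(HClO4) used = 0.3312 x 0.01081 = 0.003580 mol, which equals the excess n(NaOH).
So n(NaOH) consumed by the sample = 0.02538 - 0.003580 = 0.02180 mol.
n(H2C2O4) = 0.02180 / 2 = 0.01090 mol.
mass = 0.01090 mol x 90.03 g/mol = 0.981 g.

0.981 g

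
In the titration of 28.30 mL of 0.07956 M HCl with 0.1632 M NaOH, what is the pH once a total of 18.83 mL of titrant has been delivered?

n(acid) = 0.07956 x 0.02830 = 0.002252 mol; n(NaOH) added = 0.1632 x 0.01883 = 0.003073 mol.
Base is in excess by 0.003073 - 0.002252 = 0.0008215 mol in a total volume of 0.04713 L.
[OH^-] = 0.0008215/0.04713 = 0.01743 M, so pOH = 1.76 and pH = 14.00 - 1.76 = 12.24.

12.24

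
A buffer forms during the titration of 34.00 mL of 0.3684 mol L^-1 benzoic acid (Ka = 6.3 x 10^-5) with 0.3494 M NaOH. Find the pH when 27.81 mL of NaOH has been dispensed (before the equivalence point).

4.74

Initial n(C6H5COOH) = 0.3684 x 0.03400 = 0.01253 mol.
n(NaOH) added = 0.3494 x 0.02781 = 0.009717 mol, converting that many moles of C6H5COOH to C6H5COO-.
Remaining n(C6H5COOH) = 0.002809 mol; n(C6H5COO-) = 0.009717 mol.
By Henderson-Hasselbalch, pH = pKa + log([A^-]/[HA]) = 4.20 + log(0.009717/0.002809) = 4.20 + (+0.54) = 4.74.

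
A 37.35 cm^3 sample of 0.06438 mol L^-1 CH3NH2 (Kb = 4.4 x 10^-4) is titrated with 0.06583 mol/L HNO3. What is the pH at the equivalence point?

n(CH3NH2) = 0.06438 x 0.03735 = 0.002405 mol; V(HNO3) at equivalence = 0.002405/0.06583 = 0.03653 L.
At equivalence the base is fully converted to CH3NH3+; total volume = 0.07388 L, so [CH3NH3+] = 0.002405/0.07388 = 0.03255 M.
Ka(CH3NH3+) = Kw/Kb = 1.0e-14 / 4.4 x 10^-4 = 2.27e-11.
[H^+] = sqrt(Ka x [CH3NH3+]) = sqrt(2.27e-11 x 0.03255) = 8.60e-7 M.
pH = -log(8.60e-7) = 6.07.

6.07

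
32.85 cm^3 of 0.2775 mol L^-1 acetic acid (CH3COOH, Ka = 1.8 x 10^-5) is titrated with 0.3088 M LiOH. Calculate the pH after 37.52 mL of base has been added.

12.55

n(acid) = 0.2775 x 0.03285 = 0.009116 mol; n(LiOH) added = 0.3088 x 0.03752 = 0.01159 mol.
Base is in excess by 0.01159 - 0.009116 = 0.002470 mol in a total volume of 0.07037 L.
[OH^-] = 0.002470/0.07037 = 0.03510 M, so pOH = 1.45 and pH = 14.00 - 1.45 = 12.55.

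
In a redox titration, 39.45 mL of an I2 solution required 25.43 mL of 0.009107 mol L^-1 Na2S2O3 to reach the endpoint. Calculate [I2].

0.00294 M

n(Na2S2O3) = 0.009107 x 0.02543 = 0.0002316 mol.
From the balanced equation, 2 mol Na2S2O3 reacts with 1 mol I2, so n(I2) = 0.0002316 x 1/2 = 0.0001158 mol.
[I2] = 0.0001158 / 0.03945 L = 0.00294 M.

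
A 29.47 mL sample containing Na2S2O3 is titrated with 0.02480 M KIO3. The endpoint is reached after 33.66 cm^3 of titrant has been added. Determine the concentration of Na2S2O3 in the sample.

n(KIO3) = 0.02480 x 0.03366 = 0.0008348 mol.
From the balanced equation, 1 mol KIO3 reacts with 6 mol Na2S2O3, so n(Na2S2O3) = 0.0008348 x 6/1 = 0.005009 mol.
[Na2S2O3] = 0.005009 / 0.02947 L = 0.170 M.

0.170 M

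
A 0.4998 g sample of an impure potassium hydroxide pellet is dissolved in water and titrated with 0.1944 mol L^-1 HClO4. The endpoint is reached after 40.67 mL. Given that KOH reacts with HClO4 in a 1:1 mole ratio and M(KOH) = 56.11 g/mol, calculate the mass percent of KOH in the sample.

88.8%

n(HClO4) = 0.1944 x 0.04067 = 0.007906 mol.
n(KOH) = 0.007906 / 1 = 0.007906 mol.
mass of KOH = 0.007906 x 56.11 = 0.4436 g.
% purity = 0.4436 / 0.4998 x 100 = 88.8%.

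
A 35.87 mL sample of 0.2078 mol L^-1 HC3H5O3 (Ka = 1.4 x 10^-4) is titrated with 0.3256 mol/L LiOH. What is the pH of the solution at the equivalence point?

8.48

n(HC3H5O3) = 0.2078 x 0.03587 = 0.007454 mol; V(LiOH) at equivalence = 0.007454/0.3256 = 0.02289 L.
At equivalence all the acid is converted to C3H5O3-; total volume = 0.03587 + 0.02289 = 0.05876 L, so [C3H5O3-] = 0.007454/0.05876 = 0.1268 M.
Kb = Kw/Ka = 1.0e-14 / 1.4 x 10^-4 = 7.14e-11.
[OH^-] = sqrt(Kb x [C3H5O3-]) = sqrt(7.14e-11 x 0.1268) = 3.01e-6 M.
pOH = 5.52, so pH = 14.00 - 5.52 = 8.48.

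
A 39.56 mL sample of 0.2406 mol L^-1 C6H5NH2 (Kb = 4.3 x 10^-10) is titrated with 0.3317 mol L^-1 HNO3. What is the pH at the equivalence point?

n(C6H5NH2) = 0.2406 x 0.03956 = 0.009518 mol; V(HNO3) at equivalence = 0.009518/0.3317 = 0.02870 L.
At equivalence the base is fully converted to C6H5NH3+; total volume = 0.06826 L, so [C6H5NH3+] = 0.009518/0.06826 = 0.1394 M.
Ka(C6H5NH3+) = Kw/Kb = 1.0e-14 / 4.3 x 10^-10 = 2.33e-5.
[H^+] = sqrt(Ka x [C6H5NH3+]) = sqrt(2.33e-5 x 0.1394) = 0.00180 M.
pH = -log(0.00180) = 2.74.

2.74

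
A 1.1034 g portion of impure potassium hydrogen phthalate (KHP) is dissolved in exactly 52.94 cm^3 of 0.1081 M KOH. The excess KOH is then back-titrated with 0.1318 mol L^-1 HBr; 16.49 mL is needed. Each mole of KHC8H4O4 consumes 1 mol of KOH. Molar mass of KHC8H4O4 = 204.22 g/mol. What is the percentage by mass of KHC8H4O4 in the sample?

Total n(KOH) added = 0.1081 x 0.05294 = 0.005723 mol.
n(HBr) used = 0.1318 x 0.01649 = 0.002173 mol, which equals the excess n(KOH).
So n(KOH) consumed by the sample = 0.005723 - 0.002173 = 0.003549 mol.
n(KHC8H4O4) = 0.003549 / 1 = 0.003549 mol.
mass KHC8H4O4 = 0.003549 x 204.22 = 0.7249 g, so %KHC8H4O4 = 0.7249/1.1034 x 100 = 65.7%.

65.7%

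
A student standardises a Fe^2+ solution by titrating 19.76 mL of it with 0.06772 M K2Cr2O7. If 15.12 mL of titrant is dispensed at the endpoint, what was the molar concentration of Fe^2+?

0.311 M

n(K2Cr2O7) = 0.06772 x 0.01512 = 0.001024 mol.
From the balanced equation, 1 mol K2Cr2O7 reacts with 6 mol Fe^2+, so n(Fe^2+) = 0.001024 x 6/1 = 0.006144 mol.
[Fe^2+] = 0.006144 / 0.01976 L = 0.311 M.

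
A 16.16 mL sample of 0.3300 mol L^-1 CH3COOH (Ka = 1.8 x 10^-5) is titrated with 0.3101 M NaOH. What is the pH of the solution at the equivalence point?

n(CH3COOH) = 0.3300 x 0.01616 = 0.005333 mol; V(NaOH) at equivalence = 0.005333/0.3101 = 0.01720 L.
At equivalence all the acid is converted to CH3COO-; total volume = 0.01616 + 0.01720 = 0.03336 L, so [CH3COO-] = 0.005333/0.03336 = 0.1599 M.
Kb = Kw/Ka = 1.0e-14 / 1.8 x 10^-5 = 5.56e-10.
[OH^-] = sqrt(Kb x [CH3COO-]) = sqrt(5.56e-10 x 0.1599) = 9.42e-6 M.
pOH = 5.03, so pH = 14.00 - 5.03 = 8.97.

8.97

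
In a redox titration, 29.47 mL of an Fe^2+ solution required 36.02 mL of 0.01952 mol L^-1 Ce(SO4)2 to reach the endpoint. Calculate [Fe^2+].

n(Ce(SO4)2) = 0.01952 x 0.03602 = 0.0007031 mol.
From the balanced equation, 1 mol Ce(SO4)2 reacts with 1 mol Fe^2+, so n(Fe^2+) = 0.0007031 x 1/1 = 0.0007031 mol.
[Fe^2+] = 0.0007031 / 0.02947 L = 0.0239 M.

0.0239 M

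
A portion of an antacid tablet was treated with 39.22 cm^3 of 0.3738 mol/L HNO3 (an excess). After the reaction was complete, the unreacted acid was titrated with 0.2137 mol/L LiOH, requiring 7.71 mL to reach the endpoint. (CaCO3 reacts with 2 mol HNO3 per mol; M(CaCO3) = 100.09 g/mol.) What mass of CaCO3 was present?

0.651 g

Total n(HNO3) added = 0.3738 x 0.03922 = 0.01466 mol.
n(LiOH) used = 0.2137 x 0.007710 = 0.001648 mol, which equals the excess n(HNO3).
So n(HNO3) consumed by the sample = 0.01466 - 0.001648 = 0.01301 mol.
n(CaCO3) = 0.01301 / 2 = 0.006506 mol.
mass = 0.006506 mol x 100.09 g/mol = 0.651 g.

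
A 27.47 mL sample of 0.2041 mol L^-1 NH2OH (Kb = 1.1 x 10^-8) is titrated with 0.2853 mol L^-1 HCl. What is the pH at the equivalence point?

3.48

n(NH2OH) = 0.2041 x 0.02747 = 0.005607 mol; V(HCl) at equivalence = 0.005607/0.2853 = 0.01965 L.
At equivalence the base is fully converted to NH3OH+; total volume = 0.04712 L, so [NH3OH+] = 0.005607/0.04712 = 0.1190 M.
Ka(NH3OH+) = Kw/Kb = 1.0e-14 / 1.1 x 10^-8 = 9.09e-7.
[H^+] = sqrt(Ka x [NH3OH+]) = sqrt(9.09e-7 x 0.1190) = 0.000329 M.
pH = -log(0.000329) = 3.48.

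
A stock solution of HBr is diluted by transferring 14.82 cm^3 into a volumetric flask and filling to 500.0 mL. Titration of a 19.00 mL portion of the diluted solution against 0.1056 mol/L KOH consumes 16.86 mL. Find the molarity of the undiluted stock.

3.16 M

n(KOH) = 0.1056 x 0.01686 = 0.001780 mol.
n(HBr) in the aliquot = 0.001780 mol.
[diluted HBr] = 0.001780 / 0.01900 = 0.09371 M.
Dilution factor = 500.0/14.82 = 33.74, so [stock] = 0.09371 x 33.74 = 3.16 M.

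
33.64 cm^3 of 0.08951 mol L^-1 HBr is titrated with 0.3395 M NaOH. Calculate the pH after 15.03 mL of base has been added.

n(acid) = 0.08951 x 0.03364 = 0.003011 mol; n(NaOH) added = 0.3395 x 0.01503 = 0.005103 mol.
Base is in excess by 0.005103 - 0.003011 = 0.002092 mol in a total volume of 0.04867 L.
[OH^-] = 0.002092/0.04867 = 0.04297 M, so pOH = 1.37 and pH = 14.00 - 1.37 = 12.63.

12.63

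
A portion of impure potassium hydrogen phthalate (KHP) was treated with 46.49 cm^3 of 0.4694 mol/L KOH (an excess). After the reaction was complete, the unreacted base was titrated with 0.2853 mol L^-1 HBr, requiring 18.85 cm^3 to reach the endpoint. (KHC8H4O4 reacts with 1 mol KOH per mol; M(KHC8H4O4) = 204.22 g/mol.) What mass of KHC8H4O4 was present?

3.36 g

Total n(KOH) added = 0.4694 x 0.04649 = 0.02182 mol.
n(HBr) used = 0.2853 x 0.01885 = 0.005378 mol, which equals the excess n(KOH).
So n(KOH) consumed by the sample = 0.02182 - 0.005378 = 0.01644 mol.
n(KHC8H4O4) = 0.01644 / 1 = 0.01644 mol.
mass = 0.01644 mol x 204.22 g/mol = 3.36 g.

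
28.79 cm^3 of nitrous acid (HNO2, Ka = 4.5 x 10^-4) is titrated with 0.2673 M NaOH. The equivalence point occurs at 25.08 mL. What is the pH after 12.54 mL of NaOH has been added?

3.35

12.54 mL is exactly half the equivalence volume (25.08/2), i.e. the half-equivalence point.
There, n(HA) = n(A^-), so pH = pKa = -log(4.5 x 10^-4) = 3.35.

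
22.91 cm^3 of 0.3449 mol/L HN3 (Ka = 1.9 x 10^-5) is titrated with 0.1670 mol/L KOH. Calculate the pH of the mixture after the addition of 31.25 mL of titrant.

Initial n(HN3) = 0.3449 x 0.02291 = 0.007902 mol.
n(KOH) added = 0.1670 x 0.03125 = 0.005219 mol, converting that many moles of HN3 to N3-.
Remaining n(HN3) = 0.002683 mol; n(N3-) = 0.005219 mol.
By Henderson-Hasselbalch, pH = pKa + log([A^-]/[HA]) = 4.72 + log(0.005219/0.002683) = 4.72 + (+0.29) = 5.01.

5.01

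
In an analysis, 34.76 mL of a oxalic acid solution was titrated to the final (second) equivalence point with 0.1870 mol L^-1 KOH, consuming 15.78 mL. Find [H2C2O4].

n(KOH) = 0.1870 x 0.01578 = 0.002951 mol.
At the final (second) equivalence point, 2 mol OH^- react per mol H2C2O4, so n(H2C2O4) = 0.002951 / 2 = 0.001475 mol.
[H2C2O4] = 0.001475 / 0.03476 L = 0.0424 M.

0.0424 M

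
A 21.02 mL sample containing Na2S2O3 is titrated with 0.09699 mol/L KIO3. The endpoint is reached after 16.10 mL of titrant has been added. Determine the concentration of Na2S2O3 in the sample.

0.446 M

n(KIO3) = 0.09699 x 0.01610 = 0.001562 mol.
From the balanced equation, 1 mol KIO3 reacts with 6 mol Na2S2O3, so n(Na2S2O3) = 0.001562 x 6/1 = 0.009369 mol.
[Na2S2O3] = 0.009369 / 0.02102 L = 0.446 M.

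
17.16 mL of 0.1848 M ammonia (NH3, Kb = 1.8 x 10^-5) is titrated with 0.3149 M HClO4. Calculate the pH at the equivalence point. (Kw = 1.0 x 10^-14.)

5.09

n(NH3) = 0.1848 x 0.01716 = 0.003171 mol; V(HClO4) at equivalence = 0.003171/0.3149 = 0.01007 L.
At equivalence the base is fully converted to NH4+; total volume = 0.02723 L, so [NH4+] = 0.003171/0.02723 = 0.1165 M.
Ka(NH4+) = Kw/Kb = 1.0e-14 / 1.8 x 10^-5 = 5.56e-10.
[H^+] = sqrt(Ka x [NH4+]) = sqrt(5.56e-10 x 0.1165) = 8.04e-6 M.
pH = -log(8.04e-6) = 5.09.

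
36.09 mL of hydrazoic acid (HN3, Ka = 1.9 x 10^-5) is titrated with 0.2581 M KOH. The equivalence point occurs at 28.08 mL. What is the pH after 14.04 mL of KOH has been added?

14.04 mL is exactly half the equivalence volume (28.08/2), i.e. the half-equivalence point.
There, n(HA) = n(A^-), so pH = pKa = -log(1.9 x 10^-5) = 4.72.

4.72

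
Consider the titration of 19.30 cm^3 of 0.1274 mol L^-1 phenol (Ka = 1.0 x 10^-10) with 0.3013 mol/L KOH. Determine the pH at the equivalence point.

11.48

n(C6H5OH) = 0.1274 x 0.01930 = 0.002459 mol; V(KOH) at equivalence = 0.002459/0.3013 = 0.008161 L.
At equivalence all the acid is converted to C6H5O-; total volume = 0.01930 + 0.008161 = 0.02746 L, so [C6H5O-] = 0.002459/0.02746 = 0.08954 M.
Kb = Kw/Ka = 1.0e-14 / 1.0 x 10^-10 = 0.000100.
[OH^-] = sqrt(Kb x [C6H5O-]) = sqrt(0.000100 x 0.08954) = 0.00299 M.
pOH = 2.52, so pH = 14.00 - 2.52 = 11.48.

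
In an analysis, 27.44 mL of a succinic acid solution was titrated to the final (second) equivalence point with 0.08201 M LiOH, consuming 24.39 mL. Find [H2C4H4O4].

0.0364 M

n(LiOH) = 0.08201 x 0.02439 = 0.002000 mol.
At the final (second) equivalence point, 2 mol OH^- react per mol H2C4H4O4, so n(H2C4H4O4) = 0.002000 / 2 = 0.001000 mol.
[H2C4H4O4] = 0.001000 / 0.02744 L = 0.0364 M.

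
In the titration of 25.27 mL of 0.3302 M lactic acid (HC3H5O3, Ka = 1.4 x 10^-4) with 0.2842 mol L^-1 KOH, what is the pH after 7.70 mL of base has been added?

Initial n(HC3H5O3) = 0.3302 x 0.02527 = 0.008344 mol.
n(KOH) added = 0.2842 x 0.007700 = 0.002188 mol, converting that many moles of HC3H5O3 to C3H5O3-.
Remaining n(HC3H5O3) = 0.006156 mol; n(C3H5O3-) = 0.002188 mol.
By Henderson-Hasselbalch, pH = pKa + log([A^-]/[HA]) = 3.85 + log(0.002188/0.006156) = 3.85 + (-0.45) = 3.40.

3.40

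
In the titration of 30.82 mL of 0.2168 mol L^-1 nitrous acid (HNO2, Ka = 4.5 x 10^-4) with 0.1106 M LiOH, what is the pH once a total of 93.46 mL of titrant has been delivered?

n(acid) = 0.2168 x 0.03082 = 0.006682 mol; n(LiOH) added = 0.1106 x 0.09346 = 0.01034 mol.
Base is in excess by 0.01034 - 0.006682 = 0.003655 mol in a total volume of 0.1243 L.
[OH^-] = 0.003655/0.1243 = 0.02941 M, so pOH = 1.53 and pH = 14.00 - 1.53 = 12.47.

12.47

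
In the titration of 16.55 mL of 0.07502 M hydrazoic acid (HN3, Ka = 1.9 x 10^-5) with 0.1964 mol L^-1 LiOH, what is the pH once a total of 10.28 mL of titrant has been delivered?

12.46

n(acid) = 0.07502 x 0.01655 = 0.001242 mol; n(LiOH) added = 0.1964 x 0.01028 = 0.002019 mol.
Base is in excess by 0.002019 - 0.001242 = 0.0007774 mol in a total volume of 0.02683 L.
[OH^-] = 0.0007774/0.02683 = 0.02898 M, so pOH = 1.54 and pH = 14.00 - 1.54 = 12.46.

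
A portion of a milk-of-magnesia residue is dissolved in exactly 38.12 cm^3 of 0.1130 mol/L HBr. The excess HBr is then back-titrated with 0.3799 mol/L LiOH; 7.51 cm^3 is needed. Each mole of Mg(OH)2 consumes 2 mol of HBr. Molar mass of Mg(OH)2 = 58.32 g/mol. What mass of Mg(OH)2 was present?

0.0424 g

Total n(HBr) added = 0.1130 x 0.03812 = 0.004308 mol.
n(LiOH) used = 0.3799 x 0.007510 = 0.002853 mol, which equals the excess n(HBr).
So n(HBr) consumed by the sample = 0.004308 - 0.002853 = 0.001455 mol.
n(Mg(OH)2) = 0.001455 / 2 = 0.0007273 mol.
mass = 0.0007273 mol x 58.32 g/mol = 0.0424 g.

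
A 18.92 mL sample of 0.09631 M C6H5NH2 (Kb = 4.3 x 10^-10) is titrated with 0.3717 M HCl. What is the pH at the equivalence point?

n(C6H5NH2) = 0.09631 x 0.01892 = 0.001822 mol; V(HCl) at equivalence = 0.001822/0.3717 = 0.004902 L.
At equivalence the base is fully converted to C6H5NH3+; total volume = 0.02382 L, so [C6H5NH3+] = 0.001822/0.02382 = 0.07649 M.
Ka(C6H5NH3+) = Kw/Kb = 1.0e-14 / 4.3 x 10^-10 = 2.33e-5.
[H^+] = sqrt(Ka x [C6H5NH3+]) = sqrt(2.33e-5 x 0.07649) = 0.00133 M.
pH = -log(0.00133) = 2.87.

2.87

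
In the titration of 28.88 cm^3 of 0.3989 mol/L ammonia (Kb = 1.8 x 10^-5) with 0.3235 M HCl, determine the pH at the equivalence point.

5.00

n(NH3) = 0.3989 x 0.02888 = 0.01152 mol; V(HCl) at equivalence = 0.01152/0.3235 = 0.03561 L.
At equivalence the base is fully converted to NH4+; total volume = 0.06449 L, so [NH4+] = 0.01152/0.06449 = 0.1786 M.
Ka(NH4+) = Kw/Kb = 1.0e-14 / 1.8 x 10^-5 = 5.56e-10.
[H^+] = sqrt(Ka x [NH4+]) = sqrt(5.56e-10 x 0.1786) = 9.96e-6 M.
pH = -log(9.96e-6) = 5.00.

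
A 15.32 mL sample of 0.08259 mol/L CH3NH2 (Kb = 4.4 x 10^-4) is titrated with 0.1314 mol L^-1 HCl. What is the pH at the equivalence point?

5.97

n(CH3NH2) = 0.08259 x 0.01532 = 0.001265 mol; V(HCl) at equivalence = 0.001265/0.1314 = 0.009629 L.
At equivalence the base is fully converted to CH3NH3+; total volume = 0.02495 L, so [CH3NH3+] = 0.001265/0.02495 = 0.05071 M.
Ka(CH3NH3+) = Kw/Kb = 1.0e-14 / 4.4 x 10^-4 = 2.27e-11.
[H^+] = sqrt(Ka x [CH3NH3+]) = sqrt(2.27e-11 x 0.05071) = 1.07e-6 M.
pH = -log(1.07e-6) = 5.97.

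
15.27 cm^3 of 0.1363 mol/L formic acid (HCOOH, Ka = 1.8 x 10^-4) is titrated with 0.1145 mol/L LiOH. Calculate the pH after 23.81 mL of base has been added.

12.22

n(acid) = 0.1363 x 0.01527 = 0.002081 mol; n(LiOH) added = 0.1145 x 0.02381 = 0.002726 mol.
Base is in excess by 0.002726 - 0.002081 = 0.0006449 mol in a total volume of 0.03908 L.
[OH^-] = 0.0006449/0.03908 = 0.01650 M, so pOH = 1.78 and pH = 14.00 - 1.78 = 12.22.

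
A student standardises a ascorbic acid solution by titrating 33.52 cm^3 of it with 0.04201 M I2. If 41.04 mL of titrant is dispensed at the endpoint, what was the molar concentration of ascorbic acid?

n(I2) = 0.04201 x 0.04104 = 0.001724 mol.
From the balanced equation, 1 mol I2 reacts with 1 mol ascorbic acid, so n(ascorbic acid) = 0.001724 x 1/1 = 0.001724 mol.
[ascorbic acid] = 0.001724 / 0.03352 L = 0.0514 M.

0.0514 M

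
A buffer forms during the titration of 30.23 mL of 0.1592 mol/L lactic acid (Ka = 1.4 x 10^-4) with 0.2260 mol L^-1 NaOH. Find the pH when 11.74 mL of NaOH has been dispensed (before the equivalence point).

Initial n(HC3H5O3) = 0.1592 x 0.03023 = 0.004813 mol.
n(NaOH) added = 0.2260 x 0.01174 = 0.002653 mol, converting that many moles of HC3H5O3 to C3H5O3-.
Remaining n(HC3H5O3) = 0.002159 mol; n(C3H5O3-) = 0.002653 mol.
By Henderson-Hasselbalch, pH = pKa + log([A^-]/[HA]) = 3.85 + log(0.002653/0.002159) = 3.85 + (+0.09) = 3.94.

3.94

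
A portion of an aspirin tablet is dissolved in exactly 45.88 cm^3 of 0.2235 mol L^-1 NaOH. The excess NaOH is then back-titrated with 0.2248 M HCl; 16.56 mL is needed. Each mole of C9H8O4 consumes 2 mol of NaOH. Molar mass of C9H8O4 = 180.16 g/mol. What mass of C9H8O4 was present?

Total n(NaOH) added = 0.2235 x 0.04588 = 0.01025 mol.
n(HCl) used = 0.2248 x 0.01656 = 0.003723 mol, which equals the excess n(NaOH).
So n(NaOH) consumed by the sample = 0.01025 - 0.003723 = 0.006531 mol.
n(C9H8O4) = 0.006531 / 2 = 0.003266 mol.
mass = 0.003266 mol x 180.16 g/mol = 0.588 g.

0.588 g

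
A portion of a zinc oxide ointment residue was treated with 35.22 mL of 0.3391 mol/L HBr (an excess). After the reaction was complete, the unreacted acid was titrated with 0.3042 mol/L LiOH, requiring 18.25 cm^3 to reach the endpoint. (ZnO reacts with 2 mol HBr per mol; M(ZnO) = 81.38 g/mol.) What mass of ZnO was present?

Total n(HBr) added = 0.3391 x 0.03522 = 0.01194 mol.
n(LiOH) used = 0.3042 x 0.01825 = 0.005552 mol, which equals the excess n(HBr).
So n(HBr) consumed by the sample = 0.01194 - 0.005552 = 0.006391 mol.
n(ZnO) = 0.006391 / 2 = 0.003196 mol.
mass = 0.003196 mol x 81.38 g/mol = 0.260 g.

0.260 g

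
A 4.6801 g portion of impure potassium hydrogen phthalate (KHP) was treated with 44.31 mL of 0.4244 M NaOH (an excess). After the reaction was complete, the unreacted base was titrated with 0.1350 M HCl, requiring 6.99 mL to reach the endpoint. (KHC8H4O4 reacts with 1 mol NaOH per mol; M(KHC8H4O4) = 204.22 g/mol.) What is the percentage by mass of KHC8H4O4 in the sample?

77.9%

Total n(NaOH) added = 0.4244 x 0.04431 = 0.01881 mol.
n(HCl) used = 0.1350 x 0.006990 = 0.0009437 mol, which equals the excess n(NaOH).
So n(NaOH) consumed by the sample = 0.01881 - 0.0009437 = 0.01786 mol.
n(KHC8H4O4) = 0.01786 / 1 = 0.01786 mol.
mass KHC8H4O4 = 0.01786 x 204.22 = 3.648 g, so %KHC8H4O4 = 3.648/4.6801 x 100 = 77.9%.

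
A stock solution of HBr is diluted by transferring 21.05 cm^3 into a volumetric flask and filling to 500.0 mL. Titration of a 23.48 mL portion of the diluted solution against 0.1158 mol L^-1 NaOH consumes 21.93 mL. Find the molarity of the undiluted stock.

n(NaOH) = 0.1158 x 0.02193 = 0.002539 mol.
n(HBr) in the aliquot = 0.002539 mol.
[diluted HBr] = 0.002539 / 0.02348 = 0.1082 M.
Dilution factor = 500.0/21.05 = 23.75, so [stock] = 0.1082 x 23.75 = 2.57 M.

2.57 M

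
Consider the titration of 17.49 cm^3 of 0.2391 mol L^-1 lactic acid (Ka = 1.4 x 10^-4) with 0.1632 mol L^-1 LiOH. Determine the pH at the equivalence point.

8.42

n(HC3H5O3) = 0.2391 x 0.01749 = 0.004182 mol; V(LiOH) at equivalence = 0.004182/0.1632 = 0.02562 L.
At equivalence all the acid is converted to C3H5O3-; total volume = 0.01749 + 0.02562 = 0.04311 L, so [C3H5O3-] = 0.004182/0.04311 = 0.09700 M.
Kb = Kw/Ka = 1.0e-14 / 1.4 x 10^-4 = 7.14e-11.
[OH^-] = sqrt(Kb x [C3H5O3-]) = sqrt(7.14e-11 x 0.09700) = 2.63e-6 M.
pOH = 5.58, so pH = 14.00 - 5.58 = 8.42.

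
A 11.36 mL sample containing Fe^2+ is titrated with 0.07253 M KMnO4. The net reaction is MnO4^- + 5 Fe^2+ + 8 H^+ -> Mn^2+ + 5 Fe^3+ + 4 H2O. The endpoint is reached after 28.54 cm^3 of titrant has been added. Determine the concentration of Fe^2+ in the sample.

0.911 M

n(KMnO4) = 0.07253 x 0.02854 = 0.002070 mol.
From the balanced equation, 1 mol KMnO4 reacts with 5 mol Fe^2+, so n(Fe^2+) = 0.002070 x 5/1 = 0.01035 mol.
[Fe^2+] = 0.01035 / 0.01136 L = 0.911 M.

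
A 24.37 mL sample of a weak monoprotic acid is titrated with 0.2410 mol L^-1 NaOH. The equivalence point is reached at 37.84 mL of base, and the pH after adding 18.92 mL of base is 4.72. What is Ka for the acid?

18.92 mL is half of the equivalence volume, so this is the half-equivalence point where [HA] = [A^-].
At half-equivalence pH = pKa, so pKa = 4.72.
Ka = 10^(-4.72) = 1.9 x 10^-5.

1.9 x 10^-5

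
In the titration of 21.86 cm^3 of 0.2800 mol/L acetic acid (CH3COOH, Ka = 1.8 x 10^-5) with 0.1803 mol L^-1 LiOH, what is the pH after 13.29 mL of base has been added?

4.55

Initial n(CH3COOH) = 0.2800 x 0.02186 = 0.006121 mol.
n(LiOH) added = 0.1803 x 0.01329 = 0.002396 mol, converting that many moles of CH3COOH to CH3COO-.
Remaining n(CH3COOH) = 0.003725 mol; n(CH3COO-) = 0.002396 mol.
By Henderson-Hasselbalch, pH = pKa + log([A^-]/[HA]) = 4.74 + log(0.002396/0.003725) = 4.74 + (-0.19) = 4.55.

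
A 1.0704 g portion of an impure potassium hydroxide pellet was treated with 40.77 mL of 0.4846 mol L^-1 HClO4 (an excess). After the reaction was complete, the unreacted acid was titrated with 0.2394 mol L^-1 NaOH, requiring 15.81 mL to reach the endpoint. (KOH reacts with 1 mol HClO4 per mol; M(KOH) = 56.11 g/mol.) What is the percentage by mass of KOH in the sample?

83.7%

Total n(HClO4) added = 0.4846 x 0.04077 = 0.01976 mol.
n(NaOH) used = 0.2394 x 0.01581 = 0.003785 mol, which equals the excess n(HClO4).
So n(HClO4) consumed by the sample = 0.01976 - 0.003785 = 0.01597 mol.
n(KOH) = 0.01597 / 1 = 0.01597 mol.
mass KOH = 0.01597 x 56.11 = 0.8962 g, so %KOH = 0.8962/1.0704 x 100 = 83.7%.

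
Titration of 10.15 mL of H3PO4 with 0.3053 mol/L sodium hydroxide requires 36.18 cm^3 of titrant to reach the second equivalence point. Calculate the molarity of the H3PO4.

0.544 M

n(NaOH) = 0.3053 x 0.03618 = 0.01105 mol.
At the second equivalence point, 2 mol OH^- react per mol H3PO4, so n(H3PO4) = 0.01105 / 2 = 0.005523 mol.
[H3PO4] = 0.005523 / 0.01015 L = 0.544 M.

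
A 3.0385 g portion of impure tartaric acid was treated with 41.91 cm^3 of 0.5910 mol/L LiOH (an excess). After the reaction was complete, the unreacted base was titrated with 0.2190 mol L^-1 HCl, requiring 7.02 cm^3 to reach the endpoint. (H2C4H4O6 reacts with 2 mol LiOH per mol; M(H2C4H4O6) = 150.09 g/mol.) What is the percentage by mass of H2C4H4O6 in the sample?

57.4%

Total n(LiOH) added = 0.5910 x 0.04191 = 0.02477 mol.
n(HCl) used = 0.2190 x 0.007020 = 0.001537 mol, which equals the excess n(LiOH).
So n(LiOH) consumed by the sample = 0.02477 - 0.001537 = 0.02323 mol.
n(H2C4H4O6) = 0.02323 / 2 = 0.01162 mol.
mass H2C4H4O6 = 0.01162 x 150.09 = 1.743 g, so %H2C4H4O6 = 1.743/3.0385 x 100 = 57.4%.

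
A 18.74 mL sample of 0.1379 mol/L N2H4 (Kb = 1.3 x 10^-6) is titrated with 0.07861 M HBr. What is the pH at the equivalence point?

4.71

n(N2H4) = 0.1379 x 0.01874 = 0.002584 mol; V(HBr) at equivalence = 0.002584/0.07861 = 0.03287 L.
At equivalence the base is fully converted to N2H5+; total volume = 0.05161 L, so [N2H5+] = 0.002584/0.05161 = 0.05007 M.
Ka(N2H5+) = Kw/Kb = 1.0e-14 / 1.3 x 10^-6 = 7.69e-9.
[H^+] = sqrt(Ka x [N2H5+]) = sqrt(7.69e-9 x 0.05007) = 1.96e-5 M.
pH = -log(1.96e-5) = 4.71.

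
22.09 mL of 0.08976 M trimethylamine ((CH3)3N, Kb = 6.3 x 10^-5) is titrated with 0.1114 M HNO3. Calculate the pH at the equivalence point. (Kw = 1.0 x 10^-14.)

5.55

n((CH3)3N) = 0.08976 x 0.02209 = 0.001983 mol; V(HNO3) at equivalence = 0.001983/0.1114 = 0.01780 L.
At equivalence the base is fully converted to (CH3)3NH+; total volume = 0.03989 L, so [(CH3)3NH+] = 0.001983/0.03989 = 0.04971 M.
Ka((CH3)3NH+) = Kw/Kb = 1.0e-14 / 6.3 x 10^-5 = 1.59e-10.
[H^+] = sqrt(Ka x [(CH3)3NH+]) = sqrt(1.59e-10 x 0.04971) = 2.81e-6 M.
pH = -log(2.81e-6) = 5.55.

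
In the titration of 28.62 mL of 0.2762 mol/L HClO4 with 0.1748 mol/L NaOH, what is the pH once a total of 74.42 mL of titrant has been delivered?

12.69

n(acid) = 0.2762 x 0.02862 = 0.007905 mol; n(NaOH) added = 0.1748 x 0.07442 = 0.01301 mol.
Base is in excess by 0.01301 - 0.007905 = 0.005104 mol in a total volume of 0.1030 L.
[OH^-] = 0.005104/0.1030 = 0.04953 M, so pOH = 1.31 and pH = 14.00 - 1.31 = 12.69.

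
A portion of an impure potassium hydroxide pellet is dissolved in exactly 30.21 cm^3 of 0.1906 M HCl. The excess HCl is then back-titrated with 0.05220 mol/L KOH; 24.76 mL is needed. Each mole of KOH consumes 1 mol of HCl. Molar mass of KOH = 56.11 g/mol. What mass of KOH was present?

Total n(HCl) added = 0.1906 x 0.03021 = 0.005758 mol.
n(KOH) used = 0.05220 x 0.02476 = 0.001292 mol, which equals the excess n(HCl).
So n(HCl) consumed by the sample = 0.005758 - 0.001292 = 0.004466 mol.
n(KOH) = 0.004466 / 1 = 0.004466 mol.
mass = 0.004466 mol x 56.11 g/mol = 0.251 g.

0.251 g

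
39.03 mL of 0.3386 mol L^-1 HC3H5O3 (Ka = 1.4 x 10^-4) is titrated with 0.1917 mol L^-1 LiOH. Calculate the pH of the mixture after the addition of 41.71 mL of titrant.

4.04

Initial n(HC3H5O3) = 0.3386 x 0.03903 = 0.01322 mol.
n(LiOH) added = 0.1917 x 0.04171 = 0.007996 mol, converting that many moles of HC3H5O3 to C3H5O3-.
Remaining n(HC3H5O3) = 0.005220 mol; n(C3H5O3-) = 0.007996 mol.
By Henderson-Hasselbalch, pH = pKa + log([A^-]/[HA]) = 3.85 + log(0.007996/0.005220) = 3.85 + (+0.19) = 4.04.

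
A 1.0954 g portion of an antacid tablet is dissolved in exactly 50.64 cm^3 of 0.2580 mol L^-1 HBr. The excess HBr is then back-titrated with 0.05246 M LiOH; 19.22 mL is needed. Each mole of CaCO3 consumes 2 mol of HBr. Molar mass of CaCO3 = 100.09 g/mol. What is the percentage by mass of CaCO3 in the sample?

55.1%

Total n(HBr) added = 0.2580 x 0.05064 = 0.01307 mol.
n(LiOH) used = 0.05246 x 0.01922 = 0.001008 mol, which equals the excess n(HBr).
So n(HBr) consumed by the sample = 0.01307 - 0.001008 = 0.01206 mol.
n(CaCO3) = 0.01206 / 2 = 0.006028 mol.
mass CaCO3 = 0.006028 x 100.09 = 0.6034 g, so %CaCO3 = 0.6034/1.0954 x 100 = 55.1%.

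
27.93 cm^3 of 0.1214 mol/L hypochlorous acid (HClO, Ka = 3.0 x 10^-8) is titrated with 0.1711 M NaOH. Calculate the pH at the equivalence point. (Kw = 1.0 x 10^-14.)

10.19

n(HClO) = 0.1214 x 0.02793 = 0.003391 mol; V(NaOH) at equivalence = 0.003391/0.1711 = 0.01982 L.
At equivalence all the acid is converted to ClO-; total volume = 0.02793 + 0.01982 = 0.04775 L, so [ClO-] = 0.003391/0.04775 = 0.07101 M.
Kb = Kw/Ka = 1.0e-14 / 3.0 x 10^-8 = 3.33e-7.
[OH^-] = sqrt(Kb x [ClO-]) = sqrt(3.33e-7 x 0.07101) = 0.000154 M.
pOH = 3.81, so pH = 14.00 - 3.81 = 10.19.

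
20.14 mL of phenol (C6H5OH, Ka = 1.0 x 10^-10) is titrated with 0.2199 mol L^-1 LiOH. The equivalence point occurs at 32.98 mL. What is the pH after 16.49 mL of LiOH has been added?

16.49 mL is exactly half the equivalence volume (32.98/2), i.e. the half-equivalence point.
There, n(HA) = n(A^-), so pH = pKa = -log(1.0 x 10^-10) = 10.00.

10.00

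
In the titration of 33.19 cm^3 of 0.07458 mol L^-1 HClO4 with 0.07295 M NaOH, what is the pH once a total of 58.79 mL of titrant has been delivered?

n(acid) = 0.07458 x 0.03319 = 0.002475 mol; n(NaOH) added = 0.07295 x 0.05879 = 0.004289 mol.
Base is in excess by 0.004289 - 0.002475 = 0.001813 mol in a total volume of 0.09198 L.
[OH^-] = 0.001813/0.09198 = 0.01972 M, so pOH = 1.71 and pH = 14.00 - 1.71 = 12.29.

12.29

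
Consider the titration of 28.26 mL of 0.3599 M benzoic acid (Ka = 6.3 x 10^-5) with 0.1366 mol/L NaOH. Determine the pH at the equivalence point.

8.60

n(C6H5COOH) = 0.3599 x 0.02826 = 0.01017 mol; V(NaOH) at equivalence = 0.01017/0.1366 = 0.07446 L.
At equivalence all the acid is converted to C6H5COO-; total volume = 0.02826 + 0.07446 = 0.1027 L, so [C6H5COO-] = 0.01017/0.1027 = 0.09902 M.
Kb = Kw/Ka = 1.0e-14 / 6.3 x 10^-5 = 1.59e-10.
[OH^-] = sqrt(Kb x [C6H5COO-]) = sqrt(1.59e-10 x 0.09902) = 3.96e-6 M.
pOH = 5.40, so pH = 14.00 - 5.40 = 8.60.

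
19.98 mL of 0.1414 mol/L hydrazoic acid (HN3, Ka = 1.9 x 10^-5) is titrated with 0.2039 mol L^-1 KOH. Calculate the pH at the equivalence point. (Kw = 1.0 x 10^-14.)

8.82

n(HN3) = 0.1414 x 0.01998 = 0.002825 mol; V(KOH) at equivalence = 0.002825/0.2039 = 0.01386 L.
At equivalence all the acid is converted to N3-; total volume = 0.01998 + 0.01386 = 0.03384 L, so [N3-] = 0.002825/0.03384 = 0.08350 M.
Kb = Kw/Ka = 1.0e-14 / 1.9 x 10^-5 = 5.26e-10.
[OH^-] = sqrt(Kb x [N3-]) = sqrt(5.26e-10 x 0.08350) = 6.63e-6 M.
pOH = 5.18, so pH = 14.00 - 5.18 = 8.82.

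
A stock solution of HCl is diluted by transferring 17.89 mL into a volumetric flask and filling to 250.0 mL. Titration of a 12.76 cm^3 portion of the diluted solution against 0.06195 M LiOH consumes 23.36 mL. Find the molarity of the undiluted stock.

1.58 M

n(LiOH) = 0.06195 x 0.02336 = 0.001447 mol.
n(HCl) in the aliquot = 0.001447 mol.
[diluted HCl] = 0.001447 / 0.01276 = 0.1134 M.
Dilution factor = 250.0/17.89 = 13.97, so [stock] = 0.1134 x 13.97 = 1.58 M.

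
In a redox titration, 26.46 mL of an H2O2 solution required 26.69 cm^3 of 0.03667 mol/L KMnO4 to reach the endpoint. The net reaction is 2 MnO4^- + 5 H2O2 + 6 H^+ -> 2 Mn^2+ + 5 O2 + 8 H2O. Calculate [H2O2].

n(KMnO4) = 0.03667 x 0.02669 = 0.0009787 mol.
From the balanced equation, 2 mol KMnO4 reacts with 5 mol H2O2, so n(H2O2) = 0.0009787 x 5/2 = 0.002447 mol.
[H2O2] = 0.002447 / 0.02646 L = 0.0925 M.

0.0925 M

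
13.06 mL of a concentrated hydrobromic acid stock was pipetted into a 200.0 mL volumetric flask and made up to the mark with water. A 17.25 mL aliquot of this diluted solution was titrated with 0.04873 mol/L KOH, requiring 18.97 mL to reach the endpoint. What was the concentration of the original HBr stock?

0.821 M

n(KOH) = 0.04873 x 0.01897 = 0.0009244 mol.
n(HBr) in the aliquot = 0.0009244 mol.
[diluted HBr] = 0.0009244 / 0.01725 = 0.05359 M.
Dilution factor = 200.0/13.06 = 15.31, so [stock] = 0.05359 x 15.31 = 0.821 M.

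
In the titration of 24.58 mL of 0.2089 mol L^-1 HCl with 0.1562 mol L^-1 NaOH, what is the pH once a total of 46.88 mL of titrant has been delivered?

n(acid) = 0.2089 x 0.02458 = 0.005135 mol; n(NaOH) added = 0.1562 x 0.04688 = 0.007323 mol.
Base is in excess by 0.007323 - 0.005135 = 0.002188 mol in a total volume of 0.07146 L.
[OH^-] = 0.002188/0.07146 = 0.03062 M, so pOH = 1.51 and pH = 14.00 - 1.51 = 12.49.

12.49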